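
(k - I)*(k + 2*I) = k^2 + I*k + 2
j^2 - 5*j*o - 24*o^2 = (j - 8*o)*(j + 3*o)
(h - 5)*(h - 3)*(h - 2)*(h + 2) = h^4 - 8*h^3 + 11*h^2 + 32*h - 60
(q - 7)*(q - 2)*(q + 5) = q^3 - 4*q^2 - 31*q + 70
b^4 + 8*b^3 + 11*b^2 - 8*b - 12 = (b - 1)*(b + 1)*(b + 2)*(b + 6)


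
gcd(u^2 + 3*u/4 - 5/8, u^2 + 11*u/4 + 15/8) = u + 5/4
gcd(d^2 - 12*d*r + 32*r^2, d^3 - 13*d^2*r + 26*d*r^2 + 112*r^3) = -d + 8*r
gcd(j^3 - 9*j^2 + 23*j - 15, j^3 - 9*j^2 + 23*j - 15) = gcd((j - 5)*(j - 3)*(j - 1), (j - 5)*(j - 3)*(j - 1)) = j^3 - 9*j^2 + 23*j - 15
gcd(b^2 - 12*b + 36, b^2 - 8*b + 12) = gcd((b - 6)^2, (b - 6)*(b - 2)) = b - 6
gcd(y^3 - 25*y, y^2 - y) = y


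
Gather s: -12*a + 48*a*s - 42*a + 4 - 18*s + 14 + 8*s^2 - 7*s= -54*a + 8*s^2 + s*(48*a - 25) + 18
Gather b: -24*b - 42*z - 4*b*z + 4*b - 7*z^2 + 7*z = b*(-4*z - 20) - 7*z^2 - 35*z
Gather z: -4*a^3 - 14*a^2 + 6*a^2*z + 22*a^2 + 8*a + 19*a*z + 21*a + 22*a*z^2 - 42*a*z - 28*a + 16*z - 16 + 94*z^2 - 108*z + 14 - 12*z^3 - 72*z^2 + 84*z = -4*a^3 + 8*a^2 + a - 12*z^3 + z^2*(22*a + 22) + z*(6*a^2 - 23*a - 8) - 2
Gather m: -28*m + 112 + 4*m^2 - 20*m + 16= 4*m^2 - 48*m + 128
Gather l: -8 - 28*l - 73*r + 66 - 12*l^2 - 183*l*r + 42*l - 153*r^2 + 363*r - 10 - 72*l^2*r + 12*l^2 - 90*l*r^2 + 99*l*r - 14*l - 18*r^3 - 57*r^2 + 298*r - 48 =-72*l^2*r + l*(-90*r^2 - 84*r) - 18*r^3 - 210*r^2 + 588*r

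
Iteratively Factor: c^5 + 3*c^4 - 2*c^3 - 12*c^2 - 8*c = (c)*(c^4 + 3*c^3 - 2*c^2 - 12*c - 8) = c*(c + 1)*(c^3 + 2*c^2 - 4*c - 8) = c*(c + 1)*(c + 2)*(c^2 - 4) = c*(c + 1)*(c + 2)^2*(c - 2)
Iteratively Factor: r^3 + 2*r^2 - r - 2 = (r - 1)*(r^2 + 3*r + 2) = (r - 1)*(r + 2)*(r + 1)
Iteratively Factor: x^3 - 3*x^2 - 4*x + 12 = (x - 2)*(x^2 - x - 6) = (x - 2)*(x + 2)*(x - 3)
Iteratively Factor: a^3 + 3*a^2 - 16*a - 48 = (a - 4)*(a^2 + 7*a + 12) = (a - 4)*(a + 4)*(a + 3)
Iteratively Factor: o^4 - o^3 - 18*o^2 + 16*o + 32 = (o - 2)*(o^3 + o^2 - 16*o - 16) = (o - 4)*(o - 2)*(o^2 + 5*o + 4) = (o - 4)*(o - 2)*(o + 1)*(o + 4)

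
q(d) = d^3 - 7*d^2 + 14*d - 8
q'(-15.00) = 899.00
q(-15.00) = -5168.00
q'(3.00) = -1.00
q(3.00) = -2.00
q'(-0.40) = 20.08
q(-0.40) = -14.78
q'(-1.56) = 43.14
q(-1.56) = -50.67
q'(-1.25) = 36.19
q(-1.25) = -38.39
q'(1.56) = -0.54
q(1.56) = 0.60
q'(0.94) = 3.49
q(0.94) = -0.19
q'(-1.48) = 41.29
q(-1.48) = -47.29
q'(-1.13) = 33.65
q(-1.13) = -34.20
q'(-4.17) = 124.55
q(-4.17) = -260.61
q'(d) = 3*d^2 - 14*d + 14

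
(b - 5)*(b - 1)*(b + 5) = b^3 - b^2 - 25*b + 25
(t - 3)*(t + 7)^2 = t^3 + 11*t^2 + 7*t - 147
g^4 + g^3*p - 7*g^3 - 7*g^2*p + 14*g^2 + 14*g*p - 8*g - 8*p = (g - 4)*(g - 2)*(g - 1)*(g + p)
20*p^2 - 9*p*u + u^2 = (-5*p + u)*(-4*p + u)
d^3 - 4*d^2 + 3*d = d*(d - 3)*(d - 1)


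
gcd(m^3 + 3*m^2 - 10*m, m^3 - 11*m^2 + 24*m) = m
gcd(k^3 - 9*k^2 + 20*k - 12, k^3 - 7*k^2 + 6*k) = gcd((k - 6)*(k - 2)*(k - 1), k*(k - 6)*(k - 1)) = k^2 - 7*k + 6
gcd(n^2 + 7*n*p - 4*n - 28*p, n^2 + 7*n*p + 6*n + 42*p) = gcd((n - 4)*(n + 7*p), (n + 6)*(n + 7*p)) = n + 7*p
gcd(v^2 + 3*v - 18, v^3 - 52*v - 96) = v + 6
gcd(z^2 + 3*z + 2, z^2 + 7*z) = 1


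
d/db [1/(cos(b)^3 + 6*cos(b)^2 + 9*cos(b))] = 3*(sin(b)/cos(b)^2 + tan(b))/(cos(b) + 3)^3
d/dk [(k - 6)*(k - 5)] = 2*k - 11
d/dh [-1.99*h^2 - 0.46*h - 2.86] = -3.98*h - 0.46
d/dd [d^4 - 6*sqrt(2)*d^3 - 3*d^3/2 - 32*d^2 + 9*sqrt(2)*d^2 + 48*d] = 4*d^3 - 18*sqrt(2)*d^2 - 9*d^2/2 - 64*d + 18*sqrt(2)*d + 48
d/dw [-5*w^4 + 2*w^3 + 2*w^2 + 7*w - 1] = -20*w^3 + 6*w^2 + 4*w + 7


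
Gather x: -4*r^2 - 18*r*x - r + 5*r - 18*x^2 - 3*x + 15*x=-4*r^2 + 4*r - 18*x^2 + x*(12 - 18*r)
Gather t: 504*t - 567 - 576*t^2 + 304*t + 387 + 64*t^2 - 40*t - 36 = -512*t^2 + 768*t - 216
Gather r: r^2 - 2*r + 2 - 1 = r^2 - 2*r + 1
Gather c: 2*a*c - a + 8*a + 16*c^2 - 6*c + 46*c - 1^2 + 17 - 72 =7*a + 16*c^2 + c*(2*a + 40) - 56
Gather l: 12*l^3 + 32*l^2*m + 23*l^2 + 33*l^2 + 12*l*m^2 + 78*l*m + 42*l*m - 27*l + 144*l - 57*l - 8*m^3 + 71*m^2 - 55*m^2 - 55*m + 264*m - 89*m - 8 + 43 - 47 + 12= 12*l^3 + l^2*(32*m + 56) + l*(12*m^2 + 120*m + 60) - 8*m^3 + 16*m^2 + 120*m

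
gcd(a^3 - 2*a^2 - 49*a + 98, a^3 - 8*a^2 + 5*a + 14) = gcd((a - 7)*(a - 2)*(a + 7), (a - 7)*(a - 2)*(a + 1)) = a^2 - 9*a + 14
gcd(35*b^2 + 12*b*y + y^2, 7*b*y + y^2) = 7*b + y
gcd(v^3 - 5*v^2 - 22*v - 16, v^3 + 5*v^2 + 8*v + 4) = v^2 + 3*v + 2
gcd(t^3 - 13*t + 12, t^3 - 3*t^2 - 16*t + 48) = t^2 + t - 12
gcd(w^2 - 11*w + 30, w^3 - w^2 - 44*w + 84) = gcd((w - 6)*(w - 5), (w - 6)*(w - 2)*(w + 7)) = w - 6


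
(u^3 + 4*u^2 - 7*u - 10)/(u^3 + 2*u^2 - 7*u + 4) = (u^3 + 4*u^2 - 7*u - 10)/(u^3 + 2*u^2 - 7*u + 4)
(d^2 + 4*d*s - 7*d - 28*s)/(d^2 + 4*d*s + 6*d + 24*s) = (d - 7)/(d + 6)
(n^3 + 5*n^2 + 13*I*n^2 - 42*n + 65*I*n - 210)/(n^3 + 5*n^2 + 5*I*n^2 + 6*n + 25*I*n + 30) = (n + 7*I)/(n - I)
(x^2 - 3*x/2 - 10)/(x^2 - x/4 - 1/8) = 4*(-2*x^2 + 3*x + 20)/(-8*x^2 + 2*x + 1)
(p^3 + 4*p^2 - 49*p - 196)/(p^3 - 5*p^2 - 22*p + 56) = (p + 7)/(p - 2)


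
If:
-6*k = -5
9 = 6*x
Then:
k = 5/6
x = 3/2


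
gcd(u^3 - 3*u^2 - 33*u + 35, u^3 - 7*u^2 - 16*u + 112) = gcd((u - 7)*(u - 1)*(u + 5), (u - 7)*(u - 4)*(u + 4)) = u - 7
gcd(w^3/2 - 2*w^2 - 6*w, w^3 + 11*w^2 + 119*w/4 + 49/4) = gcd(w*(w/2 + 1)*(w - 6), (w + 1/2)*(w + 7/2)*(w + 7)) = 1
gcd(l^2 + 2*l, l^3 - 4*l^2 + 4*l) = l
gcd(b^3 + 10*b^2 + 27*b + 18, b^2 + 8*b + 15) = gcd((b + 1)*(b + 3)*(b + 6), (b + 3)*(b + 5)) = b + 3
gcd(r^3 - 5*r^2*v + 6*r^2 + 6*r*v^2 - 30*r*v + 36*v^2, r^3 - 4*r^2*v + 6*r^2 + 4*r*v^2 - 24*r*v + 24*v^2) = r^2 - 2*r*v + 6*r - 12*v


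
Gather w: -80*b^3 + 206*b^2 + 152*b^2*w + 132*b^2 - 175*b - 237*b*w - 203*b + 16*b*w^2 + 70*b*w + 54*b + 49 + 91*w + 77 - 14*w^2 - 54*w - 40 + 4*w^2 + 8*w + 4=-80*b^3 + 338*b^2 - 324*b + w^2*(16*b - 10) + w*(152*b^2 - 167*b + 45) + 90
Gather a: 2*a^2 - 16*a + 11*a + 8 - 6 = 2*a^2 - 5*a + 2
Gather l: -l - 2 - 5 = -l - 7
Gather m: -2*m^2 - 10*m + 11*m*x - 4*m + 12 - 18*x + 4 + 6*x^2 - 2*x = -2*m^2 + m*(11*x - 14) + 6*x^2 - 20*x + 16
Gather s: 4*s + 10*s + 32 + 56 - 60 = 14*s + 28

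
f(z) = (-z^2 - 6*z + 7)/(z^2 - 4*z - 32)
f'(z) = (4 - 2*z)*(-z^2 - 6*z + 7)/(z^2 - 4*z - 32)^2 + (-2*z - 6)/(z^2 - 4*z - 32)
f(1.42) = 0.10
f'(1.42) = 0.24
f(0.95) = -0.01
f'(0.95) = 0.23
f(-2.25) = -0.86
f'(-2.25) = 0.49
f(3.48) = 0.77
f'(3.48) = 0.45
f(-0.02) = -0.22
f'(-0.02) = 0.21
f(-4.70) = 1.47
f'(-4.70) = 2.61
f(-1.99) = -0.75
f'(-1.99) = 0.40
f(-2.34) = -0.91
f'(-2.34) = 0.54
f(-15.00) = -0.51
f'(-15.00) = 0.03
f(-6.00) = 0.25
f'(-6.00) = 0.36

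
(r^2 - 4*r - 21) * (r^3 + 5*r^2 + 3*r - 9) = r^5 + r^4 - 38*r^3 - 126*r^2 - 27*r + 189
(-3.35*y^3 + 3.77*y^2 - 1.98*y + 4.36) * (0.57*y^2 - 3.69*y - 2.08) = -1.9095*y^5 + 14.5104*y^4 - 8.0719*y^3 + 1.9498*y^2 - 11.97*y - 9.0688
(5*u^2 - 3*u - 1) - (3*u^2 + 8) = 2*u^2 - 3*u - 9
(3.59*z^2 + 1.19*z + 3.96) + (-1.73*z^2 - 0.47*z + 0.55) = 1.86*z^2 + 0.72*z + 4.51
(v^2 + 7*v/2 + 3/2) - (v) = v^2 + 5*v/2 + 3/2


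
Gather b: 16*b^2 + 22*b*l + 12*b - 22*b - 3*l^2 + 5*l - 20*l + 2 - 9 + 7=16*b^2 + b*(22*l - 10) - 3*l^2 - 15*l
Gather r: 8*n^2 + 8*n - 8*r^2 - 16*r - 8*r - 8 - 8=8*n^2 + 8*n - 8*r^2 - 24*r - 16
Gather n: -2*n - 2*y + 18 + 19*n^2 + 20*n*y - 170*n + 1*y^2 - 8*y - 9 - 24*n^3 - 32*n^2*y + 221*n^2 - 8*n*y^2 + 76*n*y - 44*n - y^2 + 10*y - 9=-24*n^3 + n^2*(240 - 32*y) + n*(-8*y^2 + 96*y - 216)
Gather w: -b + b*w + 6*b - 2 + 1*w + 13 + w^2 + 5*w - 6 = 5*b + w^2 + w*(b + 6) + 5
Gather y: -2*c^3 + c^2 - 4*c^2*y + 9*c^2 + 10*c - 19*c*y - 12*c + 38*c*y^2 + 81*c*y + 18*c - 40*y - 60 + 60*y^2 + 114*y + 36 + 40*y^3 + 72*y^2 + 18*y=-2*c^3 + 10*c^2 + 16*c + 40*y^3 + y^2*(38*c + 132) + y*(-4*c^2 + 62*c + 92) - 24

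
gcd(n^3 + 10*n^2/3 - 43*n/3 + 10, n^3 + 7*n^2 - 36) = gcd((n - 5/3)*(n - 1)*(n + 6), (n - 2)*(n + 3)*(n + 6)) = n + 6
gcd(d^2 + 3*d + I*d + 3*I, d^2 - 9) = d + 3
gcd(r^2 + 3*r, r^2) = r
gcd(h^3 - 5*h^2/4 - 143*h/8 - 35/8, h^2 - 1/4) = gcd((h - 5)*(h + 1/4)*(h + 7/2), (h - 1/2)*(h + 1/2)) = 1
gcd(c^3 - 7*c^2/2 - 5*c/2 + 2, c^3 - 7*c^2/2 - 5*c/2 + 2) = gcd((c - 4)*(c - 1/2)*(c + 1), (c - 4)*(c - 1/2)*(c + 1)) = c^3 - 7*c^2/2 - 5*c/2 + 2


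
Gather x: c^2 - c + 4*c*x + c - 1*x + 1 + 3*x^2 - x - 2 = c^2 + 3*x^2 + x*(4*c - 2) - 1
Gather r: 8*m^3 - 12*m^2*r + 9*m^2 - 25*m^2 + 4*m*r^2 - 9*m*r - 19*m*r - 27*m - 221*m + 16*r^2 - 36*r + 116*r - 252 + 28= 8*m^3 - 16*m^2 - 248*m + r^2*(4*m + 16) + r*(-12*m^2 - 28*m + 80) - 224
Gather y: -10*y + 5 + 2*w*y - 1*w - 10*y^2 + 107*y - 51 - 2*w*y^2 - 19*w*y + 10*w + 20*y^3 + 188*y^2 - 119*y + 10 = 9*w + 20*y^3 + y^2*(178 - 2*w) + y*(-17*w - 22) - 36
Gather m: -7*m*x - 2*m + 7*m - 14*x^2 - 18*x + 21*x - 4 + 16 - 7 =m*(5 - 7*x) - 14*x^2 + 3*x + 5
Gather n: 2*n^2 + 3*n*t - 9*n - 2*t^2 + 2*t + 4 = 2*n^2 + n*(3*t - 9) - 2*t^2 + 2*t + 4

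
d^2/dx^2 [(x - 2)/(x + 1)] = -6/(x + 1)^3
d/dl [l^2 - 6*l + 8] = 2*l - 6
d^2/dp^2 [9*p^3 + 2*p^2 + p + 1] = 54*p + 4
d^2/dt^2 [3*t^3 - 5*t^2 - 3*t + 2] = 18*t - 10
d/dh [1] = 0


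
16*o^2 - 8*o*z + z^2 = (-4*o + z)^2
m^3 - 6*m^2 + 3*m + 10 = (m - 5)*(m - 2)*(m + 1)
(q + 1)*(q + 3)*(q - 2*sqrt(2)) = q^3 - 2*sqrt(2)*q^2 + 4*q^2 - 8*sqrt(2)*q + 3*q - 6*sqrt(2)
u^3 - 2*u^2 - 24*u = u*(u - 6)*(u + 4)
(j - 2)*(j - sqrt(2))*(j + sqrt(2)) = j^3 - 2*j^2 - 2*j + 4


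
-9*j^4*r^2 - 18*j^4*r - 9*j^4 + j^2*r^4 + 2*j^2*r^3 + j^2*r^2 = (-3*j + r)*(3*j + r)*(j*r + j)^2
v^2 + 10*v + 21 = (v + 3)*(v + 7)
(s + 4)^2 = s^2 + 8*s + 16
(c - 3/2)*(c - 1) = c^2 - 5*c/2 + 3/2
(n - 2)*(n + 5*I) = n^2 - 2*n + 5*I*n - 10*I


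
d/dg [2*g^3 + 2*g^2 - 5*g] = 6*g^2 + 4*g - 5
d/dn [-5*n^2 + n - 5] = 1 - 10*n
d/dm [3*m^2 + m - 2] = 6*m + 1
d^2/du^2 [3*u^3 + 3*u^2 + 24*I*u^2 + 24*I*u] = 18*u + 6 + 48*I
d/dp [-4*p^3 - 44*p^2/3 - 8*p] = -12*p^2 - 88*p/3 - 8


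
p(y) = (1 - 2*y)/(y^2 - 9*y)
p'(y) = (1 - 2*y)*(9 - 2*y)/(y^2 - 9*y)^2 - 2/(y^2 - 9*y)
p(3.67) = 0.32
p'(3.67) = 0.07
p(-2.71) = 0.20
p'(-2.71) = 0.03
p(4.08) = 0.36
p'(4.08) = 0.08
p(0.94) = 0.12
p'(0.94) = 0.15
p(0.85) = 0.10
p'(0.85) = 0.18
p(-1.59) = 0.25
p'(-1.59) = 0.06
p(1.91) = 0.21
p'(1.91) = 0.07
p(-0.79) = 0.33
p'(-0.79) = 0.20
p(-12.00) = 0.10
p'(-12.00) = 0.01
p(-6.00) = 0.14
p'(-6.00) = 0.01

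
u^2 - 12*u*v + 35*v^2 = (u - 7*v)*(u - 5*v)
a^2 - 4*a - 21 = (a - 7)*(a + 3)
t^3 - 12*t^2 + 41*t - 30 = (t - 6)*(t - 5)*(t - 1)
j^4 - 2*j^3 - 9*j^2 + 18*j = j*(j - 3)*(j - 2)*(j + 3)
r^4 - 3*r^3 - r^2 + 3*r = r*(r - 3)*(r - 1)*(r + 1)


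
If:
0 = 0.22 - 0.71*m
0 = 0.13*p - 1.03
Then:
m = 0.31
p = 7.92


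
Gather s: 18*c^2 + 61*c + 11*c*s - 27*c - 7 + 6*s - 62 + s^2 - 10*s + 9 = 18*c^2 + 34*c + s^2 + s*(11*c - 4) - 60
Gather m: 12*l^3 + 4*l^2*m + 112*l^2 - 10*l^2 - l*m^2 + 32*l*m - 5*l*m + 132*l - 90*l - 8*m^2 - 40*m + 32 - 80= 12*l^3 + 102*l^2 + 42*l + m^2*(-l - 8) + m*(4*l^2 + 27*l - 40) - 48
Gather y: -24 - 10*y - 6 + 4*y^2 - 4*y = 4*y^2 - 14*y - 30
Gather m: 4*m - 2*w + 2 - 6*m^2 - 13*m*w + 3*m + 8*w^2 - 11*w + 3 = -6*m^2 + m*(7 - 13*w) + 8*w^2 - 13*w + 5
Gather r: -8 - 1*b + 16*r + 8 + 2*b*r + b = r*(2*b + 16)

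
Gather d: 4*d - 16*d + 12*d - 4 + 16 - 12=0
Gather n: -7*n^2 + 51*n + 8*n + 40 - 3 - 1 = -7*n^2 + 59*n + 36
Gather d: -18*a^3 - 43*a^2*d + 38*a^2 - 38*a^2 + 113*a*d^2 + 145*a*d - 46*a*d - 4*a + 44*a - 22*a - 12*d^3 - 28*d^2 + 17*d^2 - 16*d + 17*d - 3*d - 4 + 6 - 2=-18*a^3 + 18*a - 12*d^3 + d^2*(113*a - 11) + d*(-43*a^2 + 99*a - 2)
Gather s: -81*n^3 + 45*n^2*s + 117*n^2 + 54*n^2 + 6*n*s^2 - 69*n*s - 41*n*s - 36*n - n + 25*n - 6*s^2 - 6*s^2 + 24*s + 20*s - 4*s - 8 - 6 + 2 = -81*n^3 + 171*n^2 - 12*n + s^2*(6*n - 12) + s*(45*n^2 - 110*n + 40) - 12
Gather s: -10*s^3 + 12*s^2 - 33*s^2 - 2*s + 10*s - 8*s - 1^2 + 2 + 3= -10*s^3 - 21*s^2 + 4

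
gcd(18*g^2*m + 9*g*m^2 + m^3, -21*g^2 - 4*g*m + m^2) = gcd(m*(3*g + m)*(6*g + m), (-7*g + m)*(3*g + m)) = 3*g + m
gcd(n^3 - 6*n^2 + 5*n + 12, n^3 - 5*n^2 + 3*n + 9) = n^2 - 2*n - 3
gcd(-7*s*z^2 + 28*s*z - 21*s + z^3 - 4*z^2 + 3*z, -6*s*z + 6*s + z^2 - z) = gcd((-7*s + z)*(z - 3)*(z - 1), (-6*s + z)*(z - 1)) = z - 1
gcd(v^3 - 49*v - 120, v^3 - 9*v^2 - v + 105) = v + 3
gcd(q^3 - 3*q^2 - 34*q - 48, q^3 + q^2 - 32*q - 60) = q + 2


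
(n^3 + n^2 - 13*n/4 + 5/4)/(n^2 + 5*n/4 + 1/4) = (4*n^3 + 4*n^2 - 13*n + 5)/(4*n^2 + 5*n + 1)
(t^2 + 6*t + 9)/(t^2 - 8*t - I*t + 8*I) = (t^2 + 6*t + 9)/(t^2 - 8*t - I*t + 8*I)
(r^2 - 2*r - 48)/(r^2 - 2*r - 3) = (-r^2 + 2*r + 48)/(-r^2 + 2*r + 3)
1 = 1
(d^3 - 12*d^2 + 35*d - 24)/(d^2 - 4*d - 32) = (d^2 - 4*d + 3)/(d + 4)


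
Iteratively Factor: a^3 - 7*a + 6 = (a + 3)*(a^2 - 3*a + 2) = (a - 2)*(a + 3)*(a - 1)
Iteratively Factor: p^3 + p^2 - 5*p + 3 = (p + 3)*(p^2 - 2*p + 1) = (p - 1)*(p + 3)*(p - 1)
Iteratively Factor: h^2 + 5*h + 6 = (h + 2)*(h + 3)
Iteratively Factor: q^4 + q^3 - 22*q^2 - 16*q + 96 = (q + 3)*(q^3 - 2*q^2 - 16*q + 32) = (q - 4)*(q + 3)*(q^2 + 2*q - 8) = (q - 4)*(q - 2)*(q + 3)*(q + 4)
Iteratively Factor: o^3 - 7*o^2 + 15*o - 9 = (o - 1)*(o^2 - 6*o + 9) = (o - 3)*(o - 1)*(o - 3)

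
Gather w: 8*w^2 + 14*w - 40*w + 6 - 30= 8*w^2 - 26*w - 24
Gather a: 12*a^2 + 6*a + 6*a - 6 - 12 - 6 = 12*a^2 + 12*a - 24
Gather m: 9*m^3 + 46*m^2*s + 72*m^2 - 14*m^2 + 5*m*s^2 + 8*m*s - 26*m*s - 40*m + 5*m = 9*m^3 + m^2*(46*s + 58) + m*(5*s^2 - 18*s - 35)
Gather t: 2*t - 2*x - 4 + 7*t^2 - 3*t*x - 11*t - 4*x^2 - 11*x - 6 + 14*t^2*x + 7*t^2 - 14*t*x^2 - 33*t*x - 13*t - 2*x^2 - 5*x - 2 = t^2*(14*x + 14) + t*(-14*x^2 - 36*x - 22) - 6*x^2 - 18*x - 12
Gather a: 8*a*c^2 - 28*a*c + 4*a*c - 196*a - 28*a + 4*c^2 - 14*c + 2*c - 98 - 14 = a*(8*c^2 - 24*c - 224) + 4*c^2 - 12*c - 112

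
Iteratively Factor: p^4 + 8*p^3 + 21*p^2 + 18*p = (p + 3)*(p^3 + 5*p^2 + 6*p) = p*(p + 3)*(p^2 + 5*p + 6) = p*(p + 3)^2*(p + 2)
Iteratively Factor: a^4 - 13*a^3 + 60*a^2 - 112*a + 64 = (a - 4)*(a^3 - 9*a^2 + 24*a - 16) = (a - 4)^2*(a^2 - 5*a + 4) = (a - 4)^3*(a - 1)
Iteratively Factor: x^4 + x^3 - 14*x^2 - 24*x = (x - 4)*(x^3 + 5*x^2 + 6*x) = x*(x - 4)*(x^2 + 5*x + 6) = x*(x - 4)*(x + 2)*(x + 3)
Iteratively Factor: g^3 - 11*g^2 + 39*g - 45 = (g - 5)*(g^2 - 6*g + 9) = (g - 5)*(g - 3)*(g - 3)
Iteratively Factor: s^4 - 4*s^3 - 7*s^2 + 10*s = (s - 1)*(s^3 - 3*s^2 - 10*s) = (s - 1)*(s + 2)*(s^2 - 5*s) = s*(s - 1)*(s + 2)*(s - 5)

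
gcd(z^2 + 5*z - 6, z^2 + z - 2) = z - 1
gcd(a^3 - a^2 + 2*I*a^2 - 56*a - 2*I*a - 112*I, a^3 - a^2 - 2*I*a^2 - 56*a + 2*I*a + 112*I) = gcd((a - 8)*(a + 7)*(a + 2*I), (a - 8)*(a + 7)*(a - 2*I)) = a^2 - a - 56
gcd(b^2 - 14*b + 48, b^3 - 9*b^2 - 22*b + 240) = b^2 - 14*b + 48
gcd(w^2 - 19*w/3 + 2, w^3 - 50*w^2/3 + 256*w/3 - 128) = w - 6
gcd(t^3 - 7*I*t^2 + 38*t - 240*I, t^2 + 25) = t - 5*I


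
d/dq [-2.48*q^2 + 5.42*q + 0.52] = 5.42 - 4.96*q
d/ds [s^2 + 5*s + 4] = 2*s + 5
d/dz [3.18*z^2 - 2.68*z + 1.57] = 6.36*z - 2.68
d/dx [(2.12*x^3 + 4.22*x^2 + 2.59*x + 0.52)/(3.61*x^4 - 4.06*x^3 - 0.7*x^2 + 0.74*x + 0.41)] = (-7.6532*x^6 - 30.4684*x^5 - 12.4005*x^4 + 16.6596*x^3 + 13.877*x^2 + 4.1884*x + 0.6771)/(13.0321*x^8 - 29.3132*x^7 + 11.4296*x^6 + 11.0268*x^5 - 2.5586*x^4 - 4.3652*x^3 - 0.0264*x^2 + 0.6068*x + 0.1681)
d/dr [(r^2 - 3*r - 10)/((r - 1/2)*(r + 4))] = 2*(13*r^2 + 32*r + 82)/(4*r^4 + 28*r^3 + 33*r^2 - 56*r + 16)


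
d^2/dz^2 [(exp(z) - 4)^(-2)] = 4*(exp(z) + 2)*exp(z)/(exp(z) - 4)^4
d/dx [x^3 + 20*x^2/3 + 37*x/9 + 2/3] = 3*x^2 + 40*x/3 + 37/9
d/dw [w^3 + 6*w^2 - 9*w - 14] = 3*w^2 + 12*w - 9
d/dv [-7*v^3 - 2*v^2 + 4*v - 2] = -21*v^2 - 4*v + 4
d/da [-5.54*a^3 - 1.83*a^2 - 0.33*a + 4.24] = -16.62*a^2 - 3.66*a - 0.33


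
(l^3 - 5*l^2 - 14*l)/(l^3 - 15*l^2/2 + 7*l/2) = 2*(l + 2)/(2*l - 1)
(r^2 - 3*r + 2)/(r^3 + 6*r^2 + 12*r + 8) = (r^2 - 3*r + 2)/(r^3 + 6*r^2 + 12*r + 8)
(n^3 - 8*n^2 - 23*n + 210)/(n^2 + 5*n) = n - 13 + 42/n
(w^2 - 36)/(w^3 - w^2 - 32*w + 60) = (w - 6)/(w^2 - 7*w + 10)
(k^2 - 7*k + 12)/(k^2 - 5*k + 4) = (k - 3)/(k - 1)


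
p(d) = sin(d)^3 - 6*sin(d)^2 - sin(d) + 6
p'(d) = 3*sin(d)^2*cos(d) - 12*sin(d)*cos(d) - cos(d)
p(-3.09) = 6.04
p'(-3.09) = 0.37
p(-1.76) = 0.25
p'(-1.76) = -2.57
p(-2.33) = 3.19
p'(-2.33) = -6.39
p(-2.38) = 3.50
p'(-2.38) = -6.30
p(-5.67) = 3.63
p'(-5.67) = -5.65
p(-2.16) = 2.11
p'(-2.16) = -6.14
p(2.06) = 1.13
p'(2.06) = 4.35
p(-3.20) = 5.92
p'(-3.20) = 1.69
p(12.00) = 4.65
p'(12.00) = 5.32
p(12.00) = 4.65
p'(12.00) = 5.32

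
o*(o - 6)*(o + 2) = o^3 - 4*o^2 - 12*o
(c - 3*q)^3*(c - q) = c^4 - 10*c^3*q + 36*c^2*q^2 - 54*c*q^3 + 27*q^4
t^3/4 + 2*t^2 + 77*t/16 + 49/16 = (t/4 + 1/4)*(t + 7/2)^2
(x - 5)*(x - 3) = x^2 - 8*x + 15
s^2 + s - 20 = (s - 4)*(s + 5)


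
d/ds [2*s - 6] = 2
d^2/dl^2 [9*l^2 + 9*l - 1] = 18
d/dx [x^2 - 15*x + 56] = 2*x - 15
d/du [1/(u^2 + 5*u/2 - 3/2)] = 2*(-4*u - 5)/(2*u^2 + 5*u - 3)^2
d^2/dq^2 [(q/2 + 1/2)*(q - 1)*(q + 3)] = 3*q + 3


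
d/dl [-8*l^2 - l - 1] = -16*l - 1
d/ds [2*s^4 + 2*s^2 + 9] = 8*s^3 + 4*s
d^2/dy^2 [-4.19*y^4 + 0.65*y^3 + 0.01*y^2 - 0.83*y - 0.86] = -50.28*y^2 + 3.9*y + 0.02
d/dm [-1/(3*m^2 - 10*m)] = 2*(3*m - 5)/(m^2*(3*m - 10)^2)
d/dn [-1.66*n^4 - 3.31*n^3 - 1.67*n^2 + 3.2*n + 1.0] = -6.64*n^3 - 9.93*n^2 - 3.34*n + 3.2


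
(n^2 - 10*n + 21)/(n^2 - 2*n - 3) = (n - 7)/(n + 1)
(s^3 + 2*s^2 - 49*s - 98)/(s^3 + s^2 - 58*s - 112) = (s - 7)/(s - 8)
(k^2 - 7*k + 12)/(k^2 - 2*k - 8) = (k - 3)/(k + 2)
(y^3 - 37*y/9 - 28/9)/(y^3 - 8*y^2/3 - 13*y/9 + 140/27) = 3*(y + 1)/(3*y - 5)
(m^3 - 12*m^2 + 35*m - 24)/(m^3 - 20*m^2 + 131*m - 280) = (m^2 - 4*m + 3)/(m^2 - 12*m + 35)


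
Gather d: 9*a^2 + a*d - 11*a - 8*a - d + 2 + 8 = 9*a^2 - 19*a + d*(a - 1) + 10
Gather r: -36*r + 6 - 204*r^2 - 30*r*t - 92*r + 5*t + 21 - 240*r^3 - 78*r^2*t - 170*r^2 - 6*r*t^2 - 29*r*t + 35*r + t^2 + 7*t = -240*r^3 + r^2*(-78*t - 374) + r*(-6*t^2 - 59*t - 93) + t^2 + 12*t + 27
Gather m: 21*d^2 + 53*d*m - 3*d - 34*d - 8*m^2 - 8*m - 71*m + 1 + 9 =21*d^2 - 37*d - 8*m^2 + m*(53*d - 79) + 10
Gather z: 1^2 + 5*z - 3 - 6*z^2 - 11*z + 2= -6*z^2 - 6*z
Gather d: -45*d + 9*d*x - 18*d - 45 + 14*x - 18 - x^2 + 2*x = d*(9*x - 63) - x^2 + 16*x - 63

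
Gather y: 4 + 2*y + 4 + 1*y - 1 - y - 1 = 2*y + 6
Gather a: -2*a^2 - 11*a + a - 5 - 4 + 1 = -2*a^2 - 10*a - 8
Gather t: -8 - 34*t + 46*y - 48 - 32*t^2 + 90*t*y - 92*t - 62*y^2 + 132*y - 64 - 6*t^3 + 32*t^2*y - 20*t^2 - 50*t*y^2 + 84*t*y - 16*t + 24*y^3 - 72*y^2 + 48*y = -6*t^3 + t^2*(32*y - 52) + t*(-50*y^2 + 174*y - 142) + 24*y^3 - 134*y^2 + 226*y - 120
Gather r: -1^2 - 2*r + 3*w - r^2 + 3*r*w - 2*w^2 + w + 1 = -r^2 + r*(3*w - 2) - 2*w^2 + 4*w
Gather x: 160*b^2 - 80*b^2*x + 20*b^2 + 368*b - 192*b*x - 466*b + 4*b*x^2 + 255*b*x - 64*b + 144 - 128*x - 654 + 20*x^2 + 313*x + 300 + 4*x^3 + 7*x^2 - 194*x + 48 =180*b^2 - 162*b + 4*x^3 + x^2*(4*b + 27) + x*(-80*b^2 + 63*b - 9) - 162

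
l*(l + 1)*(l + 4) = l^3 + 5*l^2 + 4*l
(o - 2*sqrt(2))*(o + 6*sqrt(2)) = o^2 + 4*sqrt(2)*o - 24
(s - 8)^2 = s^2 - 16*s + 64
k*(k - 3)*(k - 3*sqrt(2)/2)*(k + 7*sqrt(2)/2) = k^4 - 3*k^3 + 2*sqrt(2)*k^3 - 21*k^2/2 - 6*sqrt(2)*k^2 + 63*k/2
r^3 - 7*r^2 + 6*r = r*(r - 6)*(r - 1)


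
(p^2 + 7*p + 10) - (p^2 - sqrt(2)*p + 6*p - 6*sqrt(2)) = p + sqrt(2)*p + 6*sqrt(2) + 10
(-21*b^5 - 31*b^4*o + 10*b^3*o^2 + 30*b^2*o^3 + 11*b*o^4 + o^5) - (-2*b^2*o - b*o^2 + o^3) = -21*b^5 - 31*b^4*o + 10*b^3*o^2 + 30*b^2*o^3 + 2*b^2*o + 11*b*o^4 + b*o^2 + o^5 - o^3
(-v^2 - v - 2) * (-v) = v^3 + v^2 + 2*v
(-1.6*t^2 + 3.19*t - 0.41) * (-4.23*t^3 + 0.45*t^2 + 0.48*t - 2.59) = 6.768*t^5 - 14.2137*t^4 + 2.4018*t^3 + 5.4907*t^2 - 8.4589*t + 1.0619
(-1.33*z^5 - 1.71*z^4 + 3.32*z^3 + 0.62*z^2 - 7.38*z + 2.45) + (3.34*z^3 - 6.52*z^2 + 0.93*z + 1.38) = -1.33*z^5 - 1.71*z^4 + 6.66*z^3 - 5.9*z^2 - 6.45*z + 3.83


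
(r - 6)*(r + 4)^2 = r^3 + 2*r^2 - 32*r - 96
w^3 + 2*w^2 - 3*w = w*(w - 1)*(w + 3)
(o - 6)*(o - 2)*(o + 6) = o^3 - 2*o^2 - 36*o + 72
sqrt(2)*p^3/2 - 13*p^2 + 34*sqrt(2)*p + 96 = (p - 8*sqrt(2))*(p - 6*sqrt(2))*(sqrt(2)*p/2 + 1)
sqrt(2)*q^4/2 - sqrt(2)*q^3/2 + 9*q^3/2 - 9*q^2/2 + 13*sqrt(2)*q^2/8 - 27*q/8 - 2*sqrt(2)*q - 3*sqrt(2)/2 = (q - 3/2)*(q + 1/2)*(q + 4*sqrt(2))*(sqrt(2)*q/2 + 1/2)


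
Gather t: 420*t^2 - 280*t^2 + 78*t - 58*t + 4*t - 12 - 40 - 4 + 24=140*t^2 + 24*t - 32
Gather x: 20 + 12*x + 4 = 12*x + 24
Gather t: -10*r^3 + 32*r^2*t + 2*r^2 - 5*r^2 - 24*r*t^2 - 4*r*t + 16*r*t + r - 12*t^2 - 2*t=-10*r^3 - 3*r^2 + r + t^2*(-24*r - 12) + t*(32*r^2 + 12*r - 2)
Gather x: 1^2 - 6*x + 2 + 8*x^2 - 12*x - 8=8*x^2 - 18*x - 5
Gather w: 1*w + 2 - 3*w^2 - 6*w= -3*w^2 - 5*w + 2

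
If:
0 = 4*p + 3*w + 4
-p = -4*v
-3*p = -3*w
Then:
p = -4/7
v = -1/7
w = -4/7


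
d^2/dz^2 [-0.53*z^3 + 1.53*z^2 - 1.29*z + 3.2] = 3.06 - 3.18*z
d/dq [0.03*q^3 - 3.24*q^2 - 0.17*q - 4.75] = 0.09*q^2 - 6.48*q - 0.17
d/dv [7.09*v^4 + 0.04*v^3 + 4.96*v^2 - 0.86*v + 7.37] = 28.36*v^3 + 0.12*v^2 + 9.92*v - 0.86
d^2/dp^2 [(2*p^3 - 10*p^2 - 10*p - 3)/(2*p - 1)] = 4*(4*p^3 - 6*p^2 + 3*p - 21)/(8*p^3 - 12*p^2 + 6*p - 1)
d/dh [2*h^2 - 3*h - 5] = 4*h - 3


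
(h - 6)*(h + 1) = h^2 - 5*h - 6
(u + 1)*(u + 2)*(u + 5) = u^3 + 8*u^2 + 17*u + 10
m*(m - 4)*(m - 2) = m^3 - 6*m^2 + 8*m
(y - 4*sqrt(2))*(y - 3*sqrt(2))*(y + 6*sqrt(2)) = y^3 - sqrt(2)*y^2 - 60*y + 144*sqrt(2)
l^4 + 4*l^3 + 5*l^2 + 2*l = l*(l + 1)^2*(l + 2)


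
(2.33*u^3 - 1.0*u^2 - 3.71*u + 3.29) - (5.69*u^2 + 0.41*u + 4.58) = 2.33*u^3 - 6.69*u^2 - 4.12*u - 1.29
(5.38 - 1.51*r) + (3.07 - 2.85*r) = 8.45 - 4.36*r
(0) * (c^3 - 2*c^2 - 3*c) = 0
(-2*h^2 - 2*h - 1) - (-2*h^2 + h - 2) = 1 - 3*h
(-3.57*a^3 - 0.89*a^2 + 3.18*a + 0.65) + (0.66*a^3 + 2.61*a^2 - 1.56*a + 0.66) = -2.91*a^3 + 1.72*a^2 + 1.62*a + 1.31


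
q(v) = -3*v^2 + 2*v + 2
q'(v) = 2 - 6*v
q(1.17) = 0.23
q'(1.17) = -5.02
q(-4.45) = -66.31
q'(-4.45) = 28.70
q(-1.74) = -10.56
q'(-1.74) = 12.44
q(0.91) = 1.34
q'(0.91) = -3.46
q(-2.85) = -28.07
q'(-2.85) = 19.10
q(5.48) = -77.13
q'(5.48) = -30.88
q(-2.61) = -23.66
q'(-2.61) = 17.66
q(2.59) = -12.94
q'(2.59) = -13.54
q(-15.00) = -703.00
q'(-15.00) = 92.00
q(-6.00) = -118.00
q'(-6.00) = 38.00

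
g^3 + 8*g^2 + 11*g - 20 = (g - 1)*(g + 4)*(g + 5)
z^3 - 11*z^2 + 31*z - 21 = (z - 7)*(z - 3)*(z - 1)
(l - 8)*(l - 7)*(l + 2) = l^3 - 13*l^2 + 26*l + 112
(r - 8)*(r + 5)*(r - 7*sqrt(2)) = r^3 - 7*sqrt(2)*r^2 - 3*r^2 - 40*r + 21*sqrt(2)*r + 280*sqrt(2)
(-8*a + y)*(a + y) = -8*a^2 - 7*a*y + y^2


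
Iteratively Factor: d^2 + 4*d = (d + 4)*(d)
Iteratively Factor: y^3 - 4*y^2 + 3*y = (y - 3)*(y^2 - y) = (y - 3)*(y - 1)*(y)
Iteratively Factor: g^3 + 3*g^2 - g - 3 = (g + 3)*(g^2 - 1) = (g - 1)*(g + 3)*(g + 1)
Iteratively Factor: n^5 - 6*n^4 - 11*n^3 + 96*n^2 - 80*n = (n - 5)*(n^4 - n^3 - 16*n^2 + 16*n) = n*(n - 5)*(n^3 - n^2 - 16*n + 16) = n*(n - 5)*(n + 4)*(n^2 - 5*n + 4) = n*(n - 5)*(n - 1)*(n + 4)*(n - 4)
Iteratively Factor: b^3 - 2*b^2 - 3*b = (b + 1)*(b^2 - 3*b) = b*(b + 1)*(b - 3)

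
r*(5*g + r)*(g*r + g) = 5*g^2*r^2 + 5*g^2*r + g*r^3 + g*r^2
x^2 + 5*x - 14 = (x - 2)*(x + 7)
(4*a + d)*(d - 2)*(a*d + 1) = 4*a^2*d^2 - 8*a^2*d + a*d^3 - 2*a*d^2 + 4*a*d - 8*a + d^2 - 2*d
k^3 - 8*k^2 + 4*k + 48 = (k - 6)*(k - 4)*(k + 2)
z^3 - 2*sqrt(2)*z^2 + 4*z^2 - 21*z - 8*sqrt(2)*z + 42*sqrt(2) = (z - 3)*(z + 7)*(z - 2*sqrt(2))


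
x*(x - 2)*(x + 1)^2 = x^4 - 3*x^2 - 2*x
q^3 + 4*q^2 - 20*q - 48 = (q - 4)*(q + 2)*(q + 6)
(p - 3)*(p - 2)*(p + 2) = p^3 - 3*p^2 - 4*p + 12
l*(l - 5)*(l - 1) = l^3 - 6*l^2 + 5*l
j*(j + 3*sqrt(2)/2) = j^2 + 3*sqrt(2)*j/2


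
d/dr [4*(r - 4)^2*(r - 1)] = 12*(r - 4)*(r - 2)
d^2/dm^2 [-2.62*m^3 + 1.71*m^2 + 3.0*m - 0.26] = 3.42 - 15.72*m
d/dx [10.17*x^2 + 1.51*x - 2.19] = 20.34*x + 1.51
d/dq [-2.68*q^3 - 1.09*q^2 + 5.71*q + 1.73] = -8.04*q^2 - 2.18*q + 5.71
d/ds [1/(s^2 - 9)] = -2*s/(s^2 - 9)^2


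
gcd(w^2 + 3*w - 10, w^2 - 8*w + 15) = 1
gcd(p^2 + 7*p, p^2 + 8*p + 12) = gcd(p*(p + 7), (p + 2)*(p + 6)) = 1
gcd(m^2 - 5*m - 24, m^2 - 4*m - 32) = m - 8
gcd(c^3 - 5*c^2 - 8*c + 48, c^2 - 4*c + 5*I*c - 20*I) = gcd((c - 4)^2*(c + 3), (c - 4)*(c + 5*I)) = c - 4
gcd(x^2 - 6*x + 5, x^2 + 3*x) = 1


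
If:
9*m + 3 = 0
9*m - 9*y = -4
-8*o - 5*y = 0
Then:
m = -1/3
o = -5/72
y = 1/9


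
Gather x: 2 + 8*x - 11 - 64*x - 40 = -56*x - 49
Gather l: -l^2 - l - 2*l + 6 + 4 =-l^2 - 3*l + 10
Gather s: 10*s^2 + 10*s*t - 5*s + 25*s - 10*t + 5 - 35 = 10*s^2 + s*(10*t + 20) - 10*t - 30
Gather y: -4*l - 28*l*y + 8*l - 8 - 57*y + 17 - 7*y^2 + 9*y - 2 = 4*l - 7*y^2 + y*(-28*l - 48) + 7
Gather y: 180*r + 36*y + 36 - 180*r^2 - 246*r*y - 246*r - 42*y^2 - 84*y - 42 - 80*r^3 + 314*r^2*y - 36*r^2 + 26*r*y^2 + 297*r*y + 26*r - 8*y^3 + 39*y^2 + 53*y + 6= -80*r^3 - 216*r^2 - 40*r - 8*y^3 + y^2*(26*r - 3) + y*(314*r^2 + 51*r + 5)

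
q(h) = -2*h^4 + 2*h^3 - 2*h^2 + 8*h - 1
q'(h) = -8*h^3 + 6*h^2 - 4*h + 8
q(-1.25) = -22.91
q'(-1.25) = 38.00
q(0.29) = 1.19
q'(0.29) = 7.15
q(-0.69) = -8.58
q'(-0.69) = 16.24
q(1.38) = 4.23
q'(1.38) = -7.12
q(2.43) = -34.41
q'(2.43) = -81.08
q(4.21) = -481.82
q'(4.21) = -499.44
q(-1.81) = -55.36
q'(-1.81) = 82.33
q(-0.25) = -3.16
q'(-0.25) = 9.50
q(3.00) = -103.00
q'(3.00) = -166.00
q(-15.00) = -108571.00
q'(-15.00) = 28418.00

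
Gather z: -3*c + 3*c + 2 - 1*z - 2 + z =0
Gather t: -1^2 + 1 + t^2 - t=t^2 - t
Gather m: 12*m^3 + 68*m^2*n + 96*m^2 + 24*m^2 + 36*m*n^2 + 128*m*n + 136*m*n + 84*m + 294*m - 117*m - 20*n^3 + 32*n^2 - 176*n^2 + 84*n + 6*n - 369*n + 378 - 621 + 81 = 12*m^3 + m^2*(68*n + 120) + m*(36*n^2 + 264*n + 261) - 20*n^3 - 144*n^2 - 279*n - 162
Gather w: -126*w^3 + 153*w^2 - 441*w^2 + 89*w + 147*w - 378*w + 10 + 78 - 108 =-126*w^3 - 288*w^2 - 142*w - 20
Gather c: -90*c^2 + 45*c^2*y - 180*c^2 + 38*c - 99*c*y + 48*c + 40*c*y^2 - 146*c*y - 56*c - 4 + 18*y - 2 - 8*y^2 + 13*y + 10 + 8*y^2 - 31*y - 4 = c^2*(45*y - 270) + c*(40*y^2 - 245*y + 30)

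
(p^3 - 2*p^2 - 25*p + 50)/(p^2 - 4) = (p^2 - 25)/(p + 2)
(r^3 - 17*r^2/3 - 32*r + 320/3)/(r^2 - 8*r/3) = r - 3 - 40/r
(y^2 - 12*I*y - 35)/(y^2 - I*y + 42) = (y - 5*I)/(y + 6*I)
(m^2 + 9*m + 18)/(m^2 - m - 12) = (m + 6)/(m - 4)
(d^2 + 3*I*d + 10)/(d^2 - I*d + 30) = (d - 2*I)/(d - 6*I)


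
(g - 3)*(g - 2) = g^2 - 5*g + 6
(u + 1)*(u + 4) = u^2 + 5*u + 4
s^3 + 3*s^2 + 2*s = s*(s + 1)*(s + 2)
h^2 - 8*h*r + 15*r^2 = (h - 5*r)*(h - 3*r)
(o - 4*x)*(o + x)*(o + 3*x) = o^3 - 13*o*x^2 - 12*x^3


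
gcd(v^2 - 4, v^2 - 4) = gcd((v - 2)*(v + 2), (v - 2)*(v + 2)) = v^2 - 4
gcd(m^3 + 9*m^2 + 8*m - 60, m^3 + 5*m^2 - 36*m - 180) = m^2 + 11*m + 30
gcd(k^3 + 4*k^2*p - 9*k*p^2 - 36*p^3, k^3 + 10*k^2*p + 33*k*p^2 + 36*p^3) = k^2 + 7*k*p + 12*p^2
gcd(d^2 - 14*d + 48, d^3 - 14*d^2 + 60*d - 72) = d - 6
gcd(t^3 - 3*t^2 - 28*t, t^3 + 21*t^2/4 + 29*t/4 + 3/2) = 1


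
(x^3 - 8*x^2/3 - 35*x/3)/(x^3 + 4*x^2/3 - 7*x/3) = (x - 5)/(x - 1)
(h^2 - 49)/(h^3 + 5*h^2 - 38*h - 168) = (h - 7)/(h^2 - 2*h - 24)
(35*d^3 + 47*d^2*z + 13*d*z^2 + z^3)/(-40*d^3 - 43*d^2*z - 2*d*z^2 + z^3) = (7*d + z)/(-8*d + z)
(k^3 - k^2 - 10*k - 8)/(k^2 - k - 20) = (-k^3 + k^2 + 10*k + 8)/(-k^2 + k + 20)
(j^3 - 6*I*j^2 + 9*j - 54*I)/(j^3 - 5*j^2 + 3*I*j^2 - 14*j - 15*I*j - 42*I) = (j^2 - 9*I*j - 18)/(j^2 - 5*j - 14)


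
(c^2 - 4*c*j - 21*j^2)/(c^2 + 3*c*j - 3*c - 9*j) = (c - 7*j)/(c - 3)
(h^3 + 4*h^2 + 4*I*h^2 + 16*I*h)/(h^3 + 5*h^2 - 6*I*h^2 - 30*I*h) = (h^2 + 4*h*(1 + I) + 16*I)/(h^2 + h*(5 - 6*I) - 30*I)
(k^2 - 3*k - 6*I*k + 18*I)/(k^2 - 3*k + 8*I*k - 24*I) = (k - 6*I)/(k + 8*I)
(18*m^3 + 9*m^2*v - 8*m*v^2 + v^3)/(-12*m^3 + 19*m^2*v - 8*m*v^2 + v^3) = (-6*m^2 - 5*m*v + v^2)/(4*m^2 - 5*m*v + v^2)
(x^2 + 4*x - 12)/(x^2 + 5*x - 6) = (x - 2)/(x - 1)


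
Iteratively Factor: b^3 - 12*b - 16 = (b + 2)*(b^2 - 2*b - 8) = (b - 4)*(b + 2)*(b + 2)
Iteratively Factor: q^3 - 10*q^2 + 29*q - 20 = (q - 1)*(q^2 - 9*q + 20) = (q - 5)*(q - 1)*(q - 4)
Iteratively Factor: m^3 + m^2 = (m)*(m^2 + m) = m*(m + 1)*(m)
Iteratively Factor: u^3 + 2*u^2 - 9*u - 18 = (u - 3)*(u^2 + 5*u + 6) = (u - 3)*(u + 2)*(u + 3)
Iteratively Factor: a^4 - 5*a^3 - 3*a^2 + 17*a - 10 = (a + 2)*(a^3 - 7*a^2 + 11*a - 5) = (a - 1)*(a + 2)*(a^2 - 6*a + 5) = (a - 5)*(a - 1)*(a + 2)*(a - 1)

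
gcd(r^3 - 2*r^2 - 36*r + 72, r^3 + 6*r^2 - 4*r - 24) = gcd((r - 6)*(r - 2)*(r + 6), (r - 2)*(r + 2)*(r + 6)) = r^2 + 4*r - 12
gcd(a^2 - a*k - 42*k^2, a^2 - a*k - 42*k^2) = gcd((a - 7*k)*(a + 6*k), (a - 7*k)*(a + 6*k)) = a^2 - a*k - 42*k^2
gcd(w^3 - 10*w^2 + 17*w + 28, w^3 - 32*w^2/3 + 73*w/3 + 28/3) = w^2 - 11*w + 28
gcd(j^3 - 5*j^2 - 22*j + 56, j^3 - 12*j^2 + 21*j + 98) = j - 7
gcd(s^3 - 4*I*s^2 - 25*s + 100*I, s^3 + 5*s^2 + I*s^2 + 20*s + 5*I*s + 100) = s^2 + s*(5 - 4*I) - 20*I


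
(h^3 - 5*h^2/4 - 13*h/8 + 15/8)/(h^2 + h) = (8*h^3 - 10*h^2 - 13*h + 15)/(8*h*(h + 1))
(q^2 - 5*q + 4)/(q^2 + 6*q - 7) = (q - 4)/(q + 7)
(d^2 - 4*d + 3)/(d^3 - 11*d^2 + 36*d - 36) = (d - 1)/(d^2 - 8*d + 12)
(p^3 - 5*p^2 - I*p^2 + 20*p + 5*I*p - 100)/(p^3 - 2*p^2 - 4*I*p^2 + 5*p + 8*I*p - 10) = (p^2 + p*(-5 + 4*I) - 20*I)/(p^2 + p*(-2 + I) - 2*I)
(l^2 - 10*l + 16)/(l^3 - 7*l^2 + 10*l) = (l - 8)/(l*(l - 5))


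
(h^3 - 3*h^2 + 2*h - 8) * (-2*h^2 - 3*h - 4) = -2*h^5 + 3*h^4 + h^3 + 22*h^2 + 16*h + 32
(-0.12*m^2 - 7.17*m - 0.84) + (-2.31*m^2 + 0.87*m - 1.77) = -2.43*m^2 - 6.3*m - 2.61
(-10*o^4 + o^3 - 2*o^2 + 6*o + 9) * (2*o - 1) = -20*o^5 + 12*o^4 - 5*o^3 + 14*o^2 + 12*o - 9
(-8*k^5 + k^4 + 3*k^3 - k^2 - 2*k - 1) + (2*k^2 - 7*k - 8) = -8*k^5 + k^4 + 3*k^3 + k^2 - 9*k - 9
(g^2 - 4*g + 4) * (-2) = -2*g^2 + 8*g - 8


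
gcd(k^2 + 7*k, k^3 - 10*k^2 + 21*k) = k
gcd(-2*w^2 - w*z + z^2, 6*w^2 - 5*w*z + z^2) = -2*w + z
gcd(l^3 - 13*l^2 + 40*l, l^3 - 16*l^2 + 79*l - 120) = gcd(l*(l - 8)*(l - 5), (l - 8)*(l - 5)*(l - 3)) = l^2 - 13*l + 40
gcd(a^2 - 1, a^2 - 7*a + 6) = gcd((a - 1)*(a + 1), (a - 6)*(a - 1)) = a - 1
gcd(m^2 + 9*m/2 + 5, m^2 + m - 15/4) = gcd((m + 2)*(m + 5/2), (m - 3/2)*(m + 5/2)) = m + 5/2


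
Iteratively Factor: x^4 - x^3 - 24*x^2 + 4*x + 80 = (x - 2)*(x^3 + x^2 - 22*x - 40) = (x - 2)*(x + 2)*(x^2 - x - 20) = (x - 2)*(x + 2)*(x + 4)*(x - 5)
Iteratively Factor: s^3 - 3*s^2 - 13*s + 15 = (s - 1)*(s^2 - 2*s - 15) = (s - 5)*(s - 1)*(s + 3)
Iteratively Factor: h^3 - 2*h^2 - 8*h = (h)*(h^2 - 2*h - 8) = h*(h + 2)*(h - 4)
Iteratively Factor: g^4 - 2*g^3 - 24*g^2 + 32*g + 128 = (g - 4)*(g^3 + 2*g^2 - 16*g - 32) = (g - 4)*(g + 4)*(g^2 - 2*g - 8) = (g - 4)^2*(g + 4)*(g + 2)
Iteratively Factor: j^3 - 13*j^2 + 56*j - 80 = (j - 4)*(j^2 - 9*j + 20) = (j - 5)*(j - 4)*(j - 4)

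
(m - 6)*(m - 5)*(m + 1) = m^3 - 10*m^2 + 19*m + 30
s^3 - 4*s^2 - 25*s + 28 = (s - 7)*(s - 1)*(s + 4)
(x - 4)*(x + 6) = x^2 + 2*x - 24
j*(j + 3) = j^2 + 3*j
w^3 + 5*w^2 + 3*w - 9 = (w - 1)*(w + 3)^2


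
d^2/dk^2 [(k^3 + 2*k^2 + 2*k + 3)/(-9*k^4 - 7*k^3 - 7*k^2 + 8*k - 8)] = 2*(-81*k^9 - 486*k^8 - 1161*k^7 - 3865*k^6 - 3675*k^5 - 1581*k^4 + 1150*k^3 + 2559*k^2 + 1152*k - 280)/(729*k^12 + 1701*k^11 + 3024*k^10 + 1045*k^9 + 1272*k^8 - 147*k^7 + 3919*k^6 - 936*k^5 + 1560*k^4 - 1856*k^3 + 2880*k^2 - 1536*k + 512)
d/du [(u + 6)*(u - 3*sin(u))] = u - (u + 6)*(3*cos(u) - 1) - 3*sin(u)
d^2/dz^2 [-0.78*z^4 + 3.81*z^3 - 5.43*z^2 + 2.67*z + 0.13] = -9.36*z^2 + 22.86*z - 10.86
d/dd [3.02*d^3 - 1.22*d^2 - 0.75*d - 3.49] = 9.06*d^2 - 2.44*d - 0.75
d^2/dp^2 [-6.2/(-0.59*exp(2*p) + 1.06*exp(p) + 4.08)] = ((6.572 - 14.632*exp(p))*(-0.59*exp(2*p) + 1.06*exp(p) + 4.08) - 6.2*(1.18*exp(p) - 1.06)*(2.36*exp(p) - 2.12)*exp(p))*exp(p)/(-0.59*exp(2*p) + 1.06*exp(p) + 4.08)^3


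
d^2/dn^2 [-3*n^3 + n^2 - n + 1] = 2 - 18*n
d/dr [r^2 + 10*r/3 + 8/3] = 2*r + 10/3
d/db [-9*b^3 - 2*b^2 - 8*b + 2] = -27*b^2 - 4*b - 8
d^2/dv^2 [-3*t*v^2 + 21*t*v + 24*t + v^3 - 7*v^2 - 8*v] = -6*t + 6*v - 14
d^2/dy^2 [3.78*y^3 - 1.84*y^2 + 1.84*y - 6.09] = 22.68*y - 3.68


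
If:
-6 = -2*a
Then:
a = 3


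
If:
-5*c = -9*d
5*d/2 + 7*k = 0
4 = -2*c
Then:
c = -2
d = -10/9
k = 25/63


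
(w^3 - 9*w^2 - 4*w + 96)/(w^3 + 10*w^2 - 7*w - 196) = (w^2 - 5*w - 24)/(w^2 + 14*w + 49)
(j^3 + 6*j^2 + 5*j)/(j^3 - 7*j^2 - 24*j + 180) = j*(j + 1)/(j^2 - 12*j + 36)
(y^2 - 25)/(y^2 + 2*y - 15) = (y - 5)/(y - 3)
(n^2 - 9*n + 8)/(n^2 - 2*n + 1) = (n - 8)/(n - 1)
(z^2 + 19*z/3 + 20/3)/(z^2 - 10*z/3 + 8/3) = (3*z^2 + 19*z + 20)/(3*z^2 - 10*z + 8)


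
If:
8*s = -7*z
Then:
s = -7*z/8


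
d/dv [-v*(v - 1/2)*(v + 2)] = -3*v^2 - 3*v + 1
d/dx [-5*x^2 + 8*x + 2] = 8 - 10*x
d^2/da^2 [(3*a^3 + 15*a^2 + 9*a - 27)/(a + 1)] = 6*(a^3 + 3*a^2 + 3*a - 7)/(a^3 + 3*a^2 + 3*a + 1)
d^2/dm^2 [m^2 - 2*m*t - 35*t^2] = 2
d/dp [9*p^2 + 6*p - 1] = 18*p + 6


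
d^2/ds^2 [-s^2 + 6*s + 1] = -2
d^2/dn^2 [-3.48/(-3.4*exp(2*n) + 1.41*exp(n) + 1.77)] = ((4.9068 - 47.328*exp(n))*(-3.4*exp(2*n) + 1.41*exp(n) + 1.77) - 3.48*(6.8*exp(n) - 1.41)*(13.6*exp(n) - 2.82)*exp(n))*exp(n)/(-3.4*exp(2*n) + 1.41*exp(n) + 1.77)^3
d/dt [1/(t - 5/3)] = -9/(3*t - 5)^2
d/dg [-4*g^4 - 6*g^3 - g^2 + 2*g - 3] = -16*g^3 - 18*g^2 - 2*g + 2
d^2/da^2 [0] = 0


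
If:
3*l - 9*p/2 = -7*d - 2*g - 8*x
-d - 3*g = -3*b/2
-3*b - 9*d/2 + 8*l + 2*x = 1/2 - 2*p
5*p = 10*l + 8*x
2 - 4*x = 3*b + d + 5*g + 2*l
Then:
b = 562/1767 - 4504*x/8835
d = 59/589 - 2636*x/2945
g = 128*x/2945 + 74/589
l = 187/1178 - 528*x/589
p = 187/589 - 568*x/2945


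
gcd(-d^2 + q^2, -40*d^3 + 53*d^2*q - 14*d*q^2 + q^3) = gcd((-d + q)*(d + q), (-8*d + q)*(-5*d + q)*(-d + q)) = -d + q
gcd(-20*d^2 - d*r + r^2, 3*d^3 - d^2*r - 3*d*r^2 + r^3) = 1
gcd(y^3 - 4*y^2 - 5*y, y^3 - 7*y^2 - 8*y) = y^2 + y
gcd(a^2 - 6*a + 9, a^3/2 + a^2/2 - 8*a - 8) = 1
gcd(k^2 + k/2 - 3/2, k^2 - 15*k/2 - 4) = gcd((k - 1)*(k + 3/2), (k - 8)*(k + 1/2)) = 1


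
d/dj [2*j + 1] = 2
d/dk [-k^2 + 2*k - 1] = 2 - 2*k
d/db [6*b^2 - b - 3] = 12*b - 1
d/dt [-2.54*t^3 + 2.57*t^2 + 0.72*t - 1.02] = -7.62*t^2 + 5.14*t + 0.72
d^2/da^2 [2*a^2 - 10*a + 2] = 4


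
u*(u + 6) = u^2 + 6*u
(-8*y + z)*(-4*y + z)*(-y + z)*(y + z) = -32*y^4 + 12*y^3*z + 31*y^2*z^2 - 12*y*z^3 + z^4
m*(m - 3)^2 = m^3 - 6*m^2 + 9*m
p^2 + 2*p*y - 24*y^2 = (p - 4*y)*(p + 6*y)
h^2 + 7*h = h*(h + 7)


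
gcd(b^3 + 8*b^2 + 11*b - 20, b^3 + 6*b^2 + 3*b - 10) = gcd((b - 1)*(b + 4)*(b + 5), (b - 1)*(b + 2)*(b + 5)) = b^2 + 4*b - 5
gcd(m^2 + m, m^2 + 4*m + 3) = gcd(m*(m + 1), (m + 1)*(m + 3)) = m + 1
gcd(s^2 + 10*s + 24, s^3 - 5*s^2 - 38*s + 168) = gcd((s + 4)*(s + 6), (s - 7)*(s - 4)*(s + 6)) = s + 6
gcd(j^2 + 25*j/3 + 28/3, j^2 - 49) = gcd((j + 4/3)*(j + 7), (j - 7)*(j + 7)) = j + 7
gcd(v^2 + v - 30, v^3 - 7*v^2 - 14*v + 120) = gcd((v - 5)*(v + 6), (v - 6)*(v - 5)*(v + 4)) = v - 5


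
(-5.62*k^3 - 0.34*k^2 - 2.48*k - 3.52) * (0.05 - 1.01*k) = 5.6762*k^4 + 0.0624*k^3 + 2.4878*k^2 + 3.4312*k - 0.176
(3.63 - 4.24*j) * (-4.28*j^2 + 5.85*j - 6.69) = 18.1472*j^3 - 40.3404*j^2 + 49.6011*j - 24.2847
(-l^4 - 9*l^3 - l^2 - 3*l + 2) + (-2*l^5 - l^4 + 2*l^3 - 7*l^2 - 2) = -2*l^5 - 2*l^4 - 7*l^3 - 8*l^2 - 3*l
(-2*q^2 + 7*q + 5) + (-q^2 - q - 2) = -3*q^2 + 6*q + 3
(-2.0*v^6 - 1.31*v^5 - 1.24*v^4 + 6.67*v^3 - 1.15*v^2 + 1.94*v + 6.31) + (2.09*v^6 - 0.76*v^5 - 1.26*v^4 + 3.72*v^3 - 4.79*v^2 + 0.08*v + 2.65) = 0.0899999999999999*v^6 - 2.07*v^5 - 2.5*v^4 + 10.39*v^3 - 5.94*v^2 + 2.02*v + 8.96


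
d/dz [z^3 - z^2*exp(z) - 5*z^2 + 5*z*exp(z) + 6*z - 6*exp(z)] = -z^2*exp(z) + 3*z^2 + 3*z*exp(z) - 10*z - exp(z) + 6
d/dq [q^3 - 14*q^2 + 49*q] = 3*q^2 - 28*q + 49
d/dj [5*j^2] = 10*j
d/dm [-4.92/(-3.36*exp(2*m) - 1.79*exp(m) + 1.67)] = (-33.0624*exp(m) - 8.8068)*exp(m)/(3.36*exp(2*m) + 1.79*exp(m) - 1.67)^2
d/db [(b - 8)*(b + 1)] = 2*b - 7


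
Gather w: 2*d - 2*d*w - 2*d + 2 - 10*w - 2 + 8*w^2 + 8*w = 8*w^2 + w*(-2*d - 2)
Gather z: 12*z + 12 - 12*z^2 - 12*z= 12 - 12*z^2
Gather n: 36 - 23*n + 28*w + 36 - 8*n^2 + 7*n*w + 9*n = -8*n^2 + n*(7*w - 14) + 28*w + 72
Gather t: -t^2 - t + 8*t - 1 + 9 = -t^2 + 7*t + 8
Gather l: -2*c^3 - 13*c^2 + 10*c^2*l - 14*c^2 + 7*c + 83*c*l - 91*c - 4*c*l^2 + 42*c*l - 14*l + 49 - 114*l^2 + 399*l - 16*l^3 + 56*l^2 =-2*c^3 - 27*c^2 - 84*c - 16*l^3 + l^2*(-4*c - 58) + l*(10*c^2 + 125*c + 385) + 49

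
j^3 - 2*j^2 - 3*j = j*(j - 3)*(j + 1)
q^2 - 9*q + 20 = (q - 5)*(q - 4)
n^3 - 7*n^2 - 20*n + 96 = (n - 8)*(n - 3)*(n + 4)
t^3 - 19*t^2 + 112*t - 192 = (t - 8)^2*(t - 3)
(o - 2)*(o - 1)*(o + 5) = o^3 + 2*o^2 - 13*o + 10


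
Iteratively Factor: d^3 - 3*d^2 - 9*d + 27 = (d + 3)*(d^2 - 6*d + 9) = (d - 3)*(d + 3)*(d - 3)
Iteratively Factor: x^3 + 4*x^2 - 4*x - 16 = (x + 4)*(x^2 - 4) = (x - 2)*(x + 4)*(x + 2)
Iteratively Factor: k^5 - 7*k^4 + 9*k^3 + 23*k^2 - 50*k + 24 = (k + 2)*(k^4 - 9*k^3 + 27*k^2 - 31*k + 12) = (k - 1)*(k + 2)*(k^3 - 8*k^2 + 19*k - 12) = (k - 4)*(k - 1)*(k + 2)*(k^2 - 4*k + 3) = (k - 4)*(k - 3)*(k - 1)*(k + 2)*(k - 1)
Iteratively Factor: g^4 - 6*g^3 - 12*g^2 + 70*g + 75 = (g - 5)*(g^3 - g^2 - 17*g - 15) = (g - 5)^2*(g^2 + 4*g + 3) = (g - 5)^2*(g + 1)*(g + 3)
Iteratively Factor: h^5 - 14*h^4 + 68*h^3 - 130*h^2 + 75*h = (h - 5)*(h^4 - 9*h^3 + 23*h^2 - 15*h) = (h - 5)*(h - 1)*(h^3 - 8*h^2 + 15*h) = h*(h - 5)*(h - 1)*(h^2 - 8*h + 15) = h*(h - 5)*(h - 3)*(h - 1)*(h - 5)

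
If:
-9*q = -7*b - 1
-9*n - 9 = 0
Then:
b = 9*q/7 - 1/7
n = -1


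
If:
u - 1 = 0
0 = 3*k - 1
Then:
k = 1/3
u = 1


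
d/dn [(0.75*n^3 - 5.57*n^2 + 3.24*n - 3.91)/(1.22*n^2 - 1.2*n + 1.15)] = (0.915*n^4 - 1.8*n^3 + 5.3187*n^2 - 3.2706*n - 0.966)/(1.4884*n^4 - 2.928*n^3 + 4.246*n^2 - 2.76*n + 1.3225)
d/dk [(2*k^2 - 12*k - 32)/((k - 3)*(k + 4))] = 2*(7*k^2 + 8*k + 88)/(k^4 + 2*k^3 - 23*k^2 - 24*k + 144)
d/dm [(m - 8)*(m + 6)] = 2*m - 2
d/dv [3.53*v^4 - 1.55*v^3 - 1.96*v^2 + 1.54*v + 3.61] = 14.12*v^3 - 4.65*v^2 - 3.92*v + 1.54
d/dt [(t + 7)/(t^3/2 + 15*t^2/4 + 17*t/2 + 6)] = 4*(2*t^3 + 15*t^2 + 34*t - 2*(t + 7)*(3*t^2 + 15*t + 17) + 24)/(2*t^3 + 15*t^2 + 34*t + 24)^2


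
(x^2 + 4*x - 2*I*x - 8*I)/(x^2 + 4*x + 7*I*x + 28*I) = (x - 2*I)/(x + 7*I)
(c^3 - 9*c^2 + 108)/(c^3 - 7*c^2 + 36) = (c^2 - 3*c - 18)/(c^2 - c - 6)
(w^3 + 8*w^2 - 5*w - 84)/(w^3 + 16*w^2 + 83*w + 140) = (w - 3)/(w + 5)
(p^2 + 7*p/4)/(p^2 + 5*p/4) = (4*p + 7)/(4*p + 5)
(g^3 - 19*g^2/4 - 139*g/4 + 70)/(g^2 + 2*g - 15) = (g^2 - 39*g/4 + 14)/(g - 3)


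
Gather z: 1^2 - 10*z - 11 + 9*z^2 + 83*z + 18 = 9*z^2 + 73*z + 8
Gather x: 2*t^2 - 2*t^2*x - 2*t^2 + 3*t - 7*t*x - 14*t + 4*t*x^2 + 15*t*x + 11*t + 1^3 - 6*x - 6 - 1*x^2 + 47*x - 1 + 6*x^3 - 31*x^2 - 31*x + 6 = 6*x^3 + x^2*(4*t - 32) + x*(-2*t^2 + 8*t + 10)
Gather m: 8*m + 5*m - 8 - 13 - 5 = 13*m - 26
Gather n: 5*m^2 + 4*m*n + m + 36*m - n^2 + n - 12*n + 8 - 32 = 5*m^2 + 37*m - n^2 + n*(4*m - 11) - 24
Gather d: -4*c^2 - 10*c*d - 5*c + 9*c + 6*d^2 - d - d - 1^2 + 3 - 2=-4*c^2 + 4*c + 6*d^2 + d*(-10*c - 2)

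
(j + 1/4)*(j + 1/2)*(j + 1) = j^3 + 7*j^2/4 + 7*j/8 + 1/8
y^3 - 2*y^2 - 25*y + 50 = (y - 5)*(y - 2)*(y + 5)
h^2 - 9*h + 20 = (h - 5)*(h - 4)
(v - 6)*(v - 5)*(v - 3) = v^3 - 14*v^2 + 63*v - 90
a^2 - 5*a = a*(a - 5)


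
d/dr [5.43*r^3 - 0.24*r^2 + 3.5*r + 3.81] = 16.29*r^2 - 0.48*r + 3.5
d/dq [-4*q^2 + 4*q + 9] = 4 - 8*q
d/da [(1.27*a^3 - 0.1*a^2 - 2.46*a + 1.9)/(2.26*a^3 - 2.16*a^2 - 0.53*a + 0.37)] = (-2.5172*a^4 + 9.773*a^3 - 16.7329*a^2 + 8.134*a + 0.0967999999999999)/(5.1076*a^6 - 9.7632*a^5 + 2.27*a^4 + 3.962*a^3 - 1.3175*a^2 - 0.3922*a + 0.1369)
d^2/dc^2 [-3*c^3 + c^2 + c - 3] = 2 - 18*c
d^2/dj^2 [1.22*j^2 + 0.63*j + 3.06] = 2.44000000000000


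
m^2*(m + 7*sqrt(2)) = m^3 + 7*sqrt(2)*m^2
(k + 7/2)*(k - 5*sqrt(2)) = k^2 - 5*sqrt(2)*k + 7*k/2 - 35*sqrt(2)/2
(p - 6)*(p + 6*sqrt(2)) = p^2 - 6*p + 6*sqrt(2)*p - 36*sqrt(2)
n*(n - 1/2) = n^2 - n/2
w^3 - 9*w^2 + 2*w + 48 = (w - 8)*(w - 3)*(w + 2)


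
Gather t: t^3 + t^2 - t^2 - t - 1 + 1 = t^3 - t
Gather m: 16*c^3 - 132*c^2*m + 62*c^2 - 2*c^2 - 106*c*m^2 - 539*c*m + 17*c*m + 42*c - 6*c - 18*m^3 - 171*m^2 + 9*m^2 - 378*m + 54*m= 16*c^3 + 60*c^2 + 36*c - 18*m^3 + m^2*(-106*c - 162) + m*(-132*c^2 - 522*c - 324)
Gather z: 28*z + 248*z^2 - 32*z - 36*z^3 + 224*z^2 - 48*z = -36*z^3 + 472*z^2 - 52*z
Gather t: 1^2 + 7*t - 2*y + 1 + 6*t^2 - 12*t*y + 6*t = 6*t^2 + t*(13 - 12*y) - 2*y + 2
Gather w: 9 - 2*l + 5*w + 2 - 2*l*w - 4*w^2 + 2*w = -2*l - 4*w^2 + w*(7 - 2*l) + 11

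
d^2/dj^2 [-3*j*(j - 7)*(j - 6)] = 78 - 18*j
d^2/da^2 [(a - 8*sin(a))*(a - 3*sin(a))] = 11*a*sin(a) - 96*sin(a)^2 - 22*cos(a) + 50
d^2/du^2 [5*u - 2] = 0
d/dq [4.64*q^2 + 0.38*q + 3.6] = 9.28*q + 0.38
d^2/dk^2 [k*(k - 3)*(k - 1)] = 6*k - 8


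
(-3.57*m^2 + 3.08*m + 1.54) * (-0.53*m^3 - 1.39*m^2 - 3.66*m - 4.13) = 1.8921*m^5 + 3.3299*m^4 + 7.9688*m^3 + 1.3307*m^2 - 18.3568*m - 6.3602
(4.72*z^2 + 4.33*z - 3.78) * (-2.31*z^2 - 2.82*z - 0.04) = -10.9032*z^4 - 23.3127*z^3 - 3.6676*z^2 + 10.4864*z + 0.1512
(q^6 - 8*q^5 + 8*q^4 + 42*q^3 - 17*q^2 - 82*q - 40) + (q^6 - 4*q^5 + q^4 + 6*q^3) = 2*q^6 - 12*q^5 + 9*q^4 + 48*q^3 - 17*q^2 - 82*q - 40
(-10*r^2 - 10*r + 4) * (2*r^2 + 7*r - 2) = -20*r^4 - 90*r^3 - 42*r^2 + 48*r - 8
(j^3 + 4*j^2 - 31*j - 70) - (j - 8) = j^3 + 4*j^2 - 32*j - 62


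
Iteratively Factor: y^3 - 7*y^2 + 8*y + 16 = (y - 4)*(y^2 - 3*y - 4) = (y - 4)*(y + 1)*(y - 4)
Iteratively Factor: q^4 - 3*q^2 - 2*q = (q + 1)*(q^3 - q^2 - 2*q) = (q + 1)^2*(q^2 - 2*q) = (q - 2)*(q + 1)^2*(q)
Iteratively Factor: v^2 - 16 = (v - 4)*(v + 4)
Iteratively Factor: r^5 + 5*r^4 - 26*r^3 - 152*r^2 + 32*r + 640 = (r - 2)*(r^4 + 7*r^3 - 12*r^2 - 176*r - 320) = (r - 2)*(r + 4)*(r^3 + 3*r^2 - 24*r - 80) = (r - 5)*(r - 2)*(r + 4)*(r^2 + 8*r + 16) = (r - 5)*(r - 2)*(r + 4)^2*(r + 4)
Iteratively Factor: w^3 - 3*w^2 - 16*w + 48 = (w - 3)*(w^2 - 16) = (w - 4)*(w - 3)*(w + 4)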